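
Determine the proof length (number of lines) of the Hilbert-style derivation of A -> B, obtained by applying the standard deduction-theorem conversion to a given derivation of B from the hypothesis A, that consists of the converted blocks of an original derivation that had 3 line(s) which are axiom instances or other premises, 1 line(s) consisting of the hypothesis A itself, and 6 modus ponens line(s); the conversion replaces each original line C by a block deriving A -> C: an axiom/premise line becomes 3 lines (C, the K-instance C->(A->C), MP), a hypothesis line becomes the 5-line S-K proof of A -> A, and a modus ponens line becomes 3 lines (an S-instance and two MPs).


Deduction-theorem conversion, block by block:
- 3 axiom/premise lines -> 3 lines each = 9
- 1 hypothesis lines -> 5 lines each (identity proof A->A) = 5
- 6 MP lines -> 3 lines each (S-instance, MP, MP) = 18
Total = 9 + 5 + 18 = 32 lines.

32


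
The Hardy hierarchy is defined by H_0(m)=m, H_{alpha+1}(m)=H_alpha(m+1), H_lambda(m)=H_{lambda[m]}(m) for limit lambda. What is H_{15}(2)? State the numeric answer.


H_15(2):
For finite ordinals k, H_k(n) = n + k (each successor step adds 1).
H_15(2) = 2 + 15 = 17

17


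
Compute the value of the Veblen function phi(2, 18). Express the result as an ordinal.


phi(2, 18):
phi(2, beta) = zeta_beta (the beta-th zeta number, fixed point of epsilon).
phi(2, 18) = zeta_18

zeta_18


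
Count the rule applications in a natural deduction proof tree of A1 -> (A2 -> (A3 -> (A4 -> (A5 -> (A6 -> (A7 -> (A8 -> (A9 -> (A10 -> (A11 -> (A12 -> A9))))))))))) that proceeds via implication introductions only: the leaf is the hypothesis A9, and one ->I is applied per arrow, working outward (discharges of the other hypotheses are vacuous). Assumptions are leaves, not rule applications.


The formula has 12 arrows (->); its innermost consequent A9 is one of the antecedents,
so the proof starts from the hypothesis leaf A9 (not a rule application) and closes one arrow per ->I.
Building A1 -> (A2 -> (A3 -> (A4 -> (A5 -> (A6 -> (A7 -> (A8 -> (A9 -> (A10 -> (A11 -> (A12 -> A9))))))))))) therefore takes 12 nested implication introductions.
Total inference nodes = 12

12


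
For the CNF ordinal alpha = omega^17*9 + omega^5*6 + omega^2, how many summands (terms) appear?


CNF: omega^17*9 + omega^5*6 + omega^2
Count the summands separated by '+':
  term 1: omega^17*9
  term 2: omega^5*6
  term 3: omega^2
Total terms = 3

3


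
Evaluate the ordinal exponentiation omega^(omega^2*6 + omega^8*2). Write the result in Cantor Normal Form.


omega^(omega^2*6 + omega^8*2):
In ordinal addition a term is absorbed by a following term of strictly larger exponent: 2 < 8, so omega^2*6 + omega^8*2 = omega^8*2.
omega raised to a CNF ordinal is a single CNF term: Result = omega^(omega^8*2)

omega^(omega^8*2)


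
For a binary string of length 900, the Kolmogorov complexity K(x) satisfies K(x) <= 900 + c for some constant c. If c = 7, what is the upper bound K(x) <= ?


K(x) <= |x| + c = 900 + 7 = 907

907


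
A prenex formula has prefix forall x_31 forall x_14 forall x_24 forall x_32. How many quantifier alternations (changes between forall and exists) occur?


Walk the prefix and count type changes:
  position 1: forall -> forall
  position 2: forall -> forall
  position 3: forall -> forall
Total alternations = 0

0


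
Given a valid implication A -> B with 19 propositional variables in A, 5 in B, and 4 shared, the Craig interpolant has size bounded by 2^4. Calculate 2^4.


Shared atoms = 4
Craig interpolant size bound = 2^4
= 16

16


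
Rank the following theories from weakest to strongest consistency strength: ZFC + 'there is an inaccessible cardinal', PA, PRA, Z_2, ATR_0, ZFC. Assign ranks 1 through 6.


Ordering by consistency strength:
1. PRA
2. PA
3. ATR_0
4. Z_2
5. ZFC
6. ZFC + 'there is an inaccessible cardinal'


ZFC + 'there is an inaccessible cardinal'=6, PA=2, PRA=1, Z_2=4, ATR_0=3, ZFC=5


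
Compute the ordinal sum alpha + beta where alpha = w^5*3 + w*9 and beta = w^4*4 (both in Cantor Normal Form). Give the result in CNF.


Ordinal addition (w^5*3 + w*9) + w^4*4:
alpha's leading term has exponent 5 > beta's exponent 4, so it survives.
alpha's tail term has exponent 1 < beta's exponent 4, so it is absorbed by beta.
In ordinal addition, any term followed by a strictly larger-exponent term is absorbed.
Result = w^5*3 + w^4*4

w^5*3 + w^4*4


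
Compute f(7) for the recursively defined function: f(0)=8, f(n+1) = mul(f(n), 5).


f(0) = 8
f(1) = mul(f(0), 5) = mul(8, 5) = 40
f(2) = mul(f(1), 5) = mul(40, 5) = 200
f(3) = mul(f(2), 5) = mul(200, 5) = 1000
f(4) = mul(f(3), 5) = mul(1000, 5) = 5000
f(5) = mul(f(4), 5) = mul(5000, 5) = 25000
f(6) = mul(f(5), 5) = mul(25000, 5) = 125000
f(7) = mul(f(6), 5) = mul(125000, 5) = 625000


625000


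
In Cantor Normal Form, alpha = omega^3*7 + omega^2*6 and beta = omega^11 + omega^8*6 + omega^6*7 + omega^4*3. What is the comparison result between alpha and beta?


Compare term by term from highest exponent:
alpha = omega^3*7 + omega^2*6
beta = omega^11 + omega^8*6 + omega^6*7 + omega^4*3
Term 1: alpha has omega^3*7, beta has omega^11*1
Term 2: alpha has omega^2*6, beta has omega^8*6
Term 3: alpha has omega^0*0, beta has omega^6*7
Term 4: alpha has omega^0*0, beta has omega^4*3
Result: alpha < beta

alpha < beta


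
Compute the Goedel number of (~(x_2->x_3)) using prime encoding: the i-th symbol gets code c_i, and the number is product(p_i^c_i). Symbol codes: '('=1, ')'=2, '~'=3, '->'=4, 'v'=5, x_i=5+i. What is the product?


Formula: (~(x_2->x_3))
Symbol codes: [1, 3, 1, 7, 4, 8, 2, 2]
Primes: [2, 3, 5, 7, 11, 13, 17, 19]
p_1^1 = 2^1 = 2
p_2^3 = 3^3 = 27
p_3^1 = 5^1 = 5
p_4^7 = 7^7 = 823543
p_5^4 = 11^4 = 14641
p_6^8 = 13^8 = 815730721
p_7^2 = 17^2 = 289
p_8^2 = 19^2 = 361
Product = 277059246018205980694455090

277059246018205980694455090


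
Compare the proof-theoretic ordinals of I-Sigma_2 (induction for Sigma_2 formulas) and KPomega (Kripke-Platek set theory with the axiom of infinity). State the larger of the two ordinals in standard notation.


Proof-theoretic ordinal of I-Sigma_2 (induction for Sigma_2 formulas): omega^(omega^omega)
Proof-theoretic ordinal of KPomega (Kripke-Platek set theory with the axiom of infinity): psi_0(epsilon_{Omega+1})
Comparing: omega^(omega^omega) < psi_0(epsilon_{Omega+1}).
The larger ordinal is psi_0(epsilon_{Omega+1}) (from KPomega (Kripke-Platek set theory with the axiom of infinity)).

psi_0(epsilon_{Omega+1})


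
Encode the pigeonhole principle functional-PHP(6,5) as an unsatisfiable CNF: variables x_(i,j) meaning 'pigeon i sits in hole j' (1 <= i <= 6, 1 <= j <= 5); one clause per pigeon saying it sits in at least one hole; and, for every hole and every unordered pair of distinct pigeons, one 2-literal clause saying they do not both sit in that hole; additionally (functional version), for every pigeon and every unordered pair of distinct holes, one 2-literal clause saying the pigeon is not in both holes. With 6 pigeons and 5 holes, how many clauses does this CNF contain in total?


functional-PHP(6,5): 6 pigeons, 5 holes, 6*5 = 30 variables.
- pigeon clauses: one per pigeon -> 6 clauses
- hole clauses: 5 holes * C(6,2) = 5 * 15 -> 75 clauses
- functional clauses: 6 pigeons * C(5,2) = 6 * 10 -> 60 clauses
Total clauses = 6 + 75 + 60 = 141

141


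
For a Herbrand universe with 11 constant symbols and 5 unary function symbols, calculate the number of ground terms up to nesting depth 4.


Herbrand terms by depth:
Depth 0: 11 constants
Depth 1: 55 new terms (running total: 66)
Depth 2: 275 new terms (running total: 341)
Depth 3: 1375 new terms (running total: 1716)
Depth 4: 6875 new terms (running total: 8591)
Total distinct ground terms = 8591

8591


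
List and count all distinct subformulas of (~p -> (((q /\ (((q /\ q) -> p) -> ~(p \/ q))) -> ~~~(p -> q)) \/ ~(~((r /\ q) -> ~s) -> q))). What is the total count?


Formula: (~p -> (((q /\ (((q /\ q) -> p) -> ~(p \/ q))) -> ~~~(p -> q)) \/ ~(~((r /\ q) -> ~s) -> q)))
Subformulas found:
  1. r
  2. q
  3. s
  4. p
  5. ~p
  6. ~s
  7. (r /\ q)
  8. (q /\ q)
  9. (p \/ q)
  10. (p -> q)
  11. ~(p \/ q)
  12. ~(p -> q)
  13. ~~(p -> q)
  14. ~~~(p -> q)
  15. ((q /\ q) -> p)
  16. ((r /\ q) -> ~s)
  17. ~((r /\ q) -> ~s)
  18. (~((r /\ q) -> ~s) -> q)
  19. ~(~((r /\ q) -> ~s) -> q)
  20. (((q /\ q) -> p) -> ~(p \/ q))
  21. (q /\ (((q /\ q) -> p) -> ~(p \/ q)))
  22. ((q /\ (((q /\ q) -> p) -> ~(p \/ q))) -> ~~~(p -> q))
  23. (((q /\ (((q /\ q) -> p) -> ~(p \/ q))) -> ~~~(p -> q)) \/ ~(~((r /\ q) -> ~s) -> q))
  24. (~p -> (((q /\ (((q /\ q) -> p) -> ~(p \/ q))) -> ~~~(p -> q)) \/ ~(~((r /\ q) -> ~s) -> q)))
Total distinct subformulas = 24

24


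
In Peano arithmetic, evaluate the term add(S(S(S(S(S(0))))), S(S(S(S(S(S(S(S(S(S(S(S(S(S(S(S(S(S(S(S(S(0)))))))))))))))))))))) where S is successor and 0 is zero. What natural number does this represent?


add(S^5(0), S^21(0)):
S^5(0) = 5
S^21(0) = 21
5 + 21 = 26

26


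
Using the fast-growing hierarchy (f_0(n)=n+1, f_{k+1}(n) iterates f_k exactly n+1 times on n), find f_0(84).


f_0(84) = 84 + 1 = 85

85


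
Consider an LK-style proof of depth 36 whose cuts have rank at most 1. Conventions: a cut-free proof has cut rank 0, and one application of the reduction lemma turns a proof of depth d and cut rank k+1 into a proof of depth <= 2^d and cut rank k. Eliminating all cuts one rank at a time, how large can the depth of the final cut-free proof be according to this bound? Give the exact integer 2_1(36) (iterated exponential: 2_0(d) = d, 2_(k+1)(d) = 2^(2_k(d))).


Each rank reduction sends depth d to at most 2^d; cut rank r needs r reductions.
2_0(36) = 36
2_1(36) = 2^36 = 68719476736
Cut-free depth bound = 68719476736

68719476736


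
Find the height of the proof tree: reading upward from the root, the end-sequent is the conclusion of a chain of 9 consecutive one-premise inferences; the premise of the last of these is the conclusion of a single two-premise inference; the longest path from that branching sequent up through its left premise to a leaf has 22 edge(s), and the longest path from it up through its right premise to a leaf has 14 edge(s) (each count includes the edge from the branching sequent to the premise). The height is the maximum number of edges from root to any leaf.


Longest path through the left premise: 22 edges (measured from the branching sequent)
Longest path through the right premise: 14 edges
Height of the subtree rooted at the branching sequent: max(22, 14) = 22
The branching sequent sits 9 edges above the root (the chain of one-premise inferences), so height = 22 + 9 = 31

31


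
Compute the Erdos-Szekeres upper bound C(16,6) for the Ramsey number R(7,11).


R(7,11) <= C(7+11-2, 7-1) = C(16, 6)
C(16, 6) = 16! / (6! * 10!)
= 8008

8008


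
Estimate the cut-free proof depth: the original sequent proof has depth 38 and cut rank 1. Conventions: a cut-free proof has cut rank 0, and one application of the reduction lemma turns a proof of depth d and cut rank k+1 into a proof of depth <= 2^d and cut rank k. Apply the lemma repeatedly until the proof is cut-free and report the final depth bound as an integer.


Each rank reduction sends depth d to at most 2^d; cut rank r needs r reductions.
2_0(38) = 38
2_1(38) = 2^38 = 274877906944
Cut-free depth bound = 274877906944

274877906944


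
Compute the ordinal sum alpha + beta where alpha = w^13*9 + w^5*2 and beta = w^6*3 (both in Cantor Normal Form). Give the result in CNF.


Ordinal addition (w^13*9 + w^5*2) + w^6*3:
alpha's leading term has exponent 13 > beta's exponent 6, so it survives.
alpha's tail term has exponent 5 < beta's exponent 6, so it is absorbed by beta.
In ordinal addition, any term followed by a strictly larger-exponent term is absorbed.
Result = w^13*9 + w^6*3

w^13*9 + w^6*3


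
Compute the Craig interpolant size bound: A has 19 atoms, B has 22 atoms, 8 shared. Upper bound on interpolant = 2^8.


Shared atoms = 8
Craig interpolant size bound = 2^8
= 256

256


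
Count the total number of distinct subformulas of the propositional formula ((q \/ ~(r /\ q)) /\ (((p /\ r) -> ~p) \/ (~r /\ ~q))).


Formula: ((q \/ ~(r /\ q)) /\ (((p /\ r) -> ~p) \/ (~r /\ ~q)))
Subformulas found:
  1. r
  2. q
  3. p
  4. ~p
  5. ~r
  6. ~q
  7. (r /\ q)
  8. (p /\ r)
  9. ~(r /\ q)
  10. (~r /\ ~q)
  11. ((p /\ r) -> ~p)
  12. (q \/ ~(r /\ q))
  13. (((p /\ r) -> ~p) \/ (~r /\ ~q))
  14. ((q \/ ~(r /\ q)) /\ (((p /\ r) -> ~p) \/ (~r /\ ~q)))
Total distinct subformulas = 14

14


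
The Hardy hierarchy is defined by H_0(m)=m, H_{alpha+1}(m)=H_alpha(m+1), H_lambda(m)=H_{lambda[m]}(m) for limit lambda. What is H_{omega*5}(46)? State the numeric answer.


H_{omega*5}(46):
For the Hardy hierarchy, H_{omega*k}(n) = 2^k * n.
2^5 = 32.
32 * 46 = 1472

1472


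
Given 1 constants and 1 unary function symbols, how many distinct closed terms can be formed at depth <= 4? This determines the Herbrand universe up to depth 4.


Herbrand terms by depth:
Depth 0: 1 constants
Depth 1: 1 new terms (running total: 2)
Depth 2: 1 new terms (running total: 3)
Depth 3: 1 new terms (running total: 4)
Depth 4: 1 new terms (running total: 5)
Total distinct ground terms = 5

5


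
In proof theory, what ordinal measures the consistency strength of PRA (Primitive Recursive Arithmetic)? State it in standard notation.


The proof-theoretic ordinal of PRA (Primitive Recursive Arithmetic) is a standard result in ordinal analysis.
This ordinal is the supremum of order types of primitive recursive well-orderings
that the theory can prove to be well-ordered.
For PRA (Primitive Recursive Arithmetic), the proof-theoretic ordinal is omega^omega.

omega^omega


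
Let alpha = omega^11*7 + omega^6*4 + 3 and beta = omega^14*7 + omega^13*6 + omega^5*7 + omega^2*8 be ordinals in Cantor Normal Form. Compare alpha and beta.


Compare term by term from highest exponent:
alpha = omega^11*7 + omega^6*4 + 3
beta = omega^14*7 + omega^13*6 + omega^5*7 + omega^2*8
Term 1: alpha has omega^11*7, beta has omega^14*7
Term 2: alpha has omega^6*4, beta has omega^13*6
Term 3: alpha has omega^0*3, beta has omega^5*7
Term 4: alpha has omega^0*0, beta has omega^2*8
Result: alpha < beta

alpha < beta


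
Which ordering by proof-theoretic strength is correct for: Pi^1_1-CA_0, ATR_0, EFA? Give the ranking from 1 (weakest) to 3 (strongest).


Ordering by consistency strength:
1. EFA
2. ATR_0
3. Pi^1_1-CA_0


Pi^1_1-CA_0=3, ATR_0=2, EFA=1


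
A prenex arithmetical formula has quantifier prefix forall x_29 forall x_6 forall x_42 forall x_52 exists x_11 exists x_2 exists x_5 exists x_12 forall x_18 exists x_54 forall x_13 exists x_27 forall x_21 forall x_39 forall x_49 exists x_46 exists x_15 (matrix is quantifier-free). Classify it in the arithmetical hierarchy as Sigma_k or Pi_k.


Leading quantifier is forall, so the class is Pi.
Number of quantifier blocks = alternations + 1 = 7 + 1 = 8.
Classification: Pi_8

Pi_8


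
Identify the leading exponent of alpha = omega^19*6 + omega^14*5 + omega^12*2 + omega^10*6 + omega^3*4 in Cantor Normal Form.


CNF: omega^19*6 + omega^14*5 + omega^12*2 + omega^10*6 + omega^3*4
The leading term is omega^19*6, which has exponent 19.

19


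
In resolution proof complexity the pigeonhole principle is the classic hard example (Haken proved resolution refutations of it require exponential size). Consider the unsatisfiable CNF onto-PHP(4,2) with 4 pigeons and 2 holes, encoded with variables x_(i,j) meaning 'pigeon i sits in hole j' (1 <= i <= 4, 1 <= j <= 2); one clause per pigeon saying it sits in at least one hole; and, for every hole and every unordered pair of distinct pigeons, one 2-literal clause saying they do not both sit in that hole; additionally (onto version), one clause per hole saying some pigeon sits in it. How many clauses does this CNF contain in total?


onto-PHP(4,2): 4 pigeons, 2 holes, 4*2 = 8 variables.
- pigeon clauses: one per pigeon -> 4 clauses
- hole clauses: 2 holes * C(4,2) = 2 * 6 -> 12 clauses
- onto clauses: one per hole -> 2 clauses
Total clauses = 4 + 12 + 2 = 18

18


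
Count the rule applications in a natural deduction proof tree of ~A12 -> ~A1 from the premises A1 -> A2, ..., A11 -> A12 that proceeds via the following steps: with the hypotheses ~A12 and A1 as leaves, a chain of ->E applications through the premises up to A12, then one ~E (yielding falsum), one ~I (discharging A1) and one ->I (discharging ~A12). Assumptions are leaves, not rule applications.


From hypothesis A1, 11 ->E steps along the 11 premises yield A12.
~E with hypothesis ~A12 gives falsum (1 node); ~I discharging A1 gives ~A1 (1 node); ->I discharging ~A12 gives the goal (1 node).
Total = 11 + 3 = 14 inference nodes.

14


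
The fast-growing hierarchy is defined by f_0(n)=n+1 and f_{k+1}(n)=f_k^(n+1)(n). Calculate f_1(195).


f_1(195) = f_0^196(195)
f_0 adds 1 each time, applied 196 times.
f_1(195) = 195 + 196 = 391

391


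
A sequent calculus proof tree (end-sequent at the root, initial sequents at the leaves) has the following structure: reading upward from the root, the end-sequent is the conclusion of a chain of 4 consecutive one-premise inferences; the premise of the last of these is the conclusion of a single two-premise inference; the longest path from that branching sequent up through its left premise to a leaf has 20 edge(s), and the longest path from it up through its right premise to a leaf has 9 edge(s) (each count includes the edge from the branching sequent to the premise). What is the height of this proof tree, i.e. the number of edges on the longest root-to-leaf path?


Longest path through the left premise: 20 edges (measured from the branching sequent)
Longest path through the right premise: 9 edges
Height of the subtree rooted at the branching sequent: max(20, 9) = 20
The branching sequent sits 4 edges above the root (the chain of one-premise inferences), so height = 20 + 4 = 24

24


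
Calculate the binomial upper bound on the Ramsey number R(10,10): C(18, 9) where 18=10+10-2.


R(10,10) <= C(10+10-2, 10-1) = C(18, 9)
C(18, 9) = 18! / (9! * 9!)
= 48620

48620


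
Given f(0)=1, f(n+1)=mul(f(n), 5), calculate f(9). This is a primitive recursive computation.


f(0) = 1
f(1) = mul(f(0), 5) = mul(1, 5) = 5
f(2) = mul(f(1), 5) = mul(5, 5) = 25
f(3) = mul(f(2), 5) = mul(25, 5) = 125
f(4) = mul(f(3), 5) = mul(125, 5) = 625
f(5) = mul(f(4), 5) = mul(625, 5) = 3125
f(6) = mul(f(5), 5) = mul(3125, 5) = 15625
f(7) = mul(f(6), 5) = mul(15625, 5) = 78125
f(8) = mul(f(7), 5) = mul(78125, 5) = 390625
f(9) = mul(f(8), 5) = mul(390625, 5) = 1953125


1953125


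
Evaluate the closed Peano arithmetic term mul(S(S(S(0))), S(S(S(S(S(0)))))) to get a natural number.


mul(S^3(0), S^5(0)):
S^3(0) = 3
S^5(0) = 5
3 * 5 = 15

15


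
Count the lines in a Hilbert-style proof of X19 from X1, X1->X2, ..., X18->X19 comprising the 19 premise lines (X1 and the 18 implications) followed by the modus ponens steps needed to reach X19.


We have 19 premise lines: X1 and 18 implications.
Each implication is detached once by MP, giving 18 MP lines.
19 premise lines + 18 MP lines = 37 total lines.

37


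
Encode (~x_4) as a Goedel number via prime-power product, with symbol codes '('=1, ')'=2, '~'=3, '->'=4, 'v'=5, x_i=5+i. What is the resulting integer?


Formula: (~x_4)
Symbol codes: [1, 3, 9, 2]
Primes: [2, 3, 5, 7]
p_1^1 = 2^1 = 2
p_2^3 = 3^3 = 27
p_3^9 = 5^9 = 1953125
p_4^2 = 7^2 = 49
Product = 5167968750

5167968750


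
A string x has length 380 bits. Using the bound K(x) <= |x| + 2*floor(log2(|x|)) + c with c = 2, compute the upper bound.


floor(log2(380)) = 8
2 * 8 = 16
K(x) <= 380 + 16 + 2 = 398

398


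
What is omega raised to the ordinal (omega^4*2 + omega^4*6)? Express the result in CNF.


omega^(omega^4*2 + omega^4*6):
Both terms of the exponent have the same exponent 4, so they merge: omega^4*2 + omega^4*6 = omega^4*(2+6) = omega^4*8.
omega raised to a CNF ordinal is a single CNF term: Result = omega^(omega^4*8)

omega^(omega^4*8)


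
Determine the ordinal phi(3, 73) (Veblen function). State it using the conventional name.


phi(3, 73):
phi(3, beta) = eta_beta (the beta-th eta number, fixed point of zeta).
phi(3, 73) = eta_73

eta_73


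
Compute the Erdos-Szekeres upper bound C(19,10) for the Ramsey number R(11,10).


R(11,10) <= C(11+10-2, 11-1) = C(19, 10)
C(19, 10) = 19! / (10! * 9!)
= 92378

92378


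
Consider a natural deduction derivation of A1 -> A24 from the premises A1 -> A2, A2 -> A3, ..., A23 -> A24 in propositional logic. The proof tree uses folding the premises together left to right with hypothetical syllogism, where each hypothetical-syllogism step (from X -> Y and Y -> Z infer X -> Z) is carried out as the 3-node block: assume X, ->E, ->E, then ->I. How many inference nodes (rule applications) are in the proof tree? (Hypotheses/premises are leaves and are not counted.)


There are 23 premises in the chain. The first HS step combines premises 1 and 2; each further premise needs one more HS step.
So 23 premises require 23 - 1 = 22 hypothetical-syllogism steps.
Each HS step uses 3 inference nodes (->E, ->E, ->I).
22 * 3 = 66 total inference nodes.

66


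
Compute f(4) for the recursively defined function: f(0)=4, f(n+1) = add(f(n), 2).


f(0) = 4
f(1) = add(f(0), 2) = add(4, 2) = 6
f(2) = add(f(1), 2) = add(6, 2) = 8
f(3) = add(f(2), 2) = add(8, 2) = 10
f(4) = add(f(3), 2) = add(10, 2) = 12


12


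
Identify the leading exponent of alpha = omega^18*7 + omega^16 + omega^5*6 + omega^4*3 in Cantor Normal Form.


CNF: omega^18*7 + omega^16 + omega^5*6 + omega^4*3
The leading term is omega^18*7, which has exponent 18.

18


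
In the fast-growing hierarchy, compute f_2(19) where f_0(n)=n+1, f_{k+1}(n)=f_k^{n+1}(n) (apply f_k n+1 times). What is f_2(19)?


f_2(19) = f_1^20(19)
f_1(m) = 2m + 1.
Iterating: f_1^k(n) = 2^k*(n+1) - 1.
f_2(19) = 2^20*(19+1) - 1 = 1048576*20 - 1 = 20971519

20971519


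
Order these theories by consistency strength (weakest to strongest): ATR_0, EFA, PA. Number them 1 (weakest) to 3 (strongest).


Ordering by consistency strength:
1. EFA
2. PA
3. ATR_0


ATR_0=3, EFA=1, PA=2


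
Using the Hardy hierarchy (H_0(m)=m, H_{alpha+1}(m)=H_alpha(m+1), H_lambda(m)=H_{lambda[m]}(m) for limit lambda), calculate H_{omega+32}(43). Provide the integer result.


H_{omega+32}(43):
Unwind the 32 successor steps: H_{omega+32}(43) = H_omega(43+32) = H_omega(75).
H_omega(m) = H_m(m) = m + m = 2m.
Result = 2 * 75 = 150

150


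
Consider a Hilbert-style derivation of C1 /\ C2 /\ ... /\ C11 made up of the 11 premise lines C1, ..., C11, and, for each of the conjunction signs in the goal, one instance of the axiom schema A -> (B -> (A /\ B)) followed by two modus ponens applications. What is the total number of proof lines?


Conjoining 11 premises:
- 11 premise lines
- the goal has 10 conjunction signs; each costs 1 axiom instance + 2 MP = 3 lines: 3 * 10 = 30
Total = 11 + 30 = 41 lines.

41


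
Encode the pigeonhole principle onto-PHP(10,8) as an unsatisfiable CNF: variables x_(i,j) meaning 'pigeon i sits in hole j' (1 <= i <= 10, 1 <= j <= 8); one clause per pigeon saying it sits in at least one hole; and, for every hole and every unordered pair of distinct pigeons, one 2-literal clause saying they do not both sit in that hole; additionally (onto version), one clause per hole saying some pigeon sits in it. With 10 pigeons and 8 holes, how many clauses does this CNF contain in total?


onto-PHP(10,8): 10 pigeons, 8 holes, 10*8 = 80 variables.
- pigeon clauses: one per pigeon -> 10 clauses
- hole clauses: 8 holes * C(10,2) = 8 * 45 -> 360 clauses
- onto clauses: one per hole -> 8 clauses
Total clauses = 10 + 360 + 8 = 378

378


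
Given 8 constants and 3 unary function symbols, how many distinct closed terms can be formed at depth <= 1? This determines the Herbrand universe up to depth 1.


Herbrand terms by depth:
Depth 0: 8 constants
Depth 1: 24 new terms (running total: 32)
Total distinct ground terms = 32

32


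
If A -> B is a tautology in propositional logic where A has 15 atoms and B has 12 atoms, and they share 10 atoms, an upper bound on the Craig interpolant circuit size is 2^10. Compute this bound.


Shared atoms = 10
Craig interpolant size bound = 2^10
= 1024

1024


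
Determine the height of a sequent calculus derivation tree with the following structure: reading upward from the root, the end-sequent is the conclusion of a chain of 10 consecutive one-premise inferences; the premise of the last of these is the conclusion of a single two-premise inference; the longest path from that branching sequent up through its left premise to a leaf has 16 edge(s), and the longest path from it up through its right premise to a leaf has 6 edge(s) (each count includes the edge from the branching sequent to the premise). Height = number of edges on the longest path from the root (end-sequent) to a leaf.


Longest path through the left premise: 16 edges (measured from the branching sequent)
Longest path through the right premise: 6 edges
Height of the subtree rooted at the branching sequent: max(16, 6) = 16
The branching sequent sits 10 edges above the root (the chain of one-premise inferences), so height = 16 + 10 = 26

26


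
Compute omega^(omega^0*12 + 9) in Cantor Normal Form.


omega^(omega^0*12 + 9):
omega^0 = 1, so the exponent is 12 + 9 = 21 (finite ordinal addition).
Result = omega^21, already a single CNF term.

omega^21


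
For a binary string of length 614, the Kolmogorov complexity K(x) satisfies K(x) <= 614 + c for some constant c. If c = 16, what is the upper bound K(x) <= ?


K(x) <= |x| + c = 614 + 16 = 630

630


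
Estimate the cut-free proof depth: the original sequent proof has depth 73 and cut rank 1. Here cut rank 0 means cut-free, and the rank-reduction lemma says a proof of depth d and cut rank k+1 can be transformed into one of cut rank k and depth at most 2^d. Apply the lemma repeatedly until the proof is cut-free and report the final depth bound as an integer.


Each rank reduction sends depth d to at most 2^d; cut rank r needs r reductions.
2_0(73) = 73
2_1(73) = 2^73 = 9444732965739290427392
Cut-free depth bound = 9444732965739290427392

9444732965739290427392


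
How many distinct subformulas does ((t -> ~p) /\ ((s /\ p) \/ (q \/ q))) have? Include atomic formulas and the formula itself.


Formula: ((t -> ~p) /\ ((s /\ p) \/ (q \/ q)))
Subformulas found:
  1. q
  2. s
  3. t
  4. p
  5. ~p
  6. (s /\ p)
  7. (q \/ q)
  8. (t -> ~p)
  9. ((s /\ p) \/ (q \/ q))
  10. ((t -> ~p) /\ ((s /\ p) \/ (q \/ q)))
Total distinct subformulas = 10

10


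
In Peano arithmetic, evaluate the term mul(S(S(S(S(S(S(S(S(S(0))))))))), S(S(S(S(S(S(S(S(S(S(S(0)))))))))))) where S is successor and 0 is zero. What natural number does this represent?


mul(S^9(0), S^11(0)):
S^9(0) = 9
S^11(0) = 11
9 * 11 = 99

99


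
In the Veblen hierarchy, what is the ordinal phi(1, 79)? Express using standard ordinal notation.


phi(1, 79):
phi(1, beta) = epsilon_beta (the beta-th epsilon number).
phi(1, 79) = epsilon_79

epsilon_79


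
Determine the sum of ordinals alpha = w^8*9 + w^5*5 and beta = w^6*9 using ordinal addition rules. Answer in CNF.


Ordinal addition (w^8*9 + w^5*5) + w^6*9:
alpha's leading term has exponent 8 > beta's exponent 6, so it survives.
alpha's tail term has exponent 5 < beta's exponent 6, so it is absorbed by beta.
In ordinal addition, any term followed by a strictly larger-exponent term is absorbed.
Result = w^8*9 + w^6*9

w^8*9 + w^6*9


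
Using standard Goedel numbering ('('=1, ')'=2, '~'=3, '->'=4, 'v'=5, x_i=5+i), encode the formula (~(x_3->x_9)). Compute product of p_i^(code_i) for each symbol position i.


Formula: (~(x_3->x_9))
Symbol codes: [1, 3, 1, 8, 4, 14, 2, 2]
Primes: [2, 3, 5, 7, 11, 13, 17, 19]
p_1^1 = 2^1 = 2
p_2^3 = 3^3 = 27
p_3^1 = 5^1 = 5
p_4^8 = 7^8 = 5764801
p_5^4 = 11^4 = 14641
p_6^14 = 13^14 = 3937376385699289
p_7^2 = 17^2 = 289
p_8^2 = 19^2 = 361
Product = 9361184435497235540288754549554670

9361184435497235540288754549554670


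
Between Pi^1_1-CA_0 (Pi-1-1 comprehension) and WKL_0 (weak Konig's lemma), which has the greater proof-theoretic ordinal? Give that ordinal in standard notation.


Proof-theoretic ordinal of Pi^1_1-CA_0 (Pi-1-1 comprehension): psi_0(Omega_omega)
Proof-theoretic ordinal of WKL_0 (weak Konig's lemma): omega^omega
Comparing: omega^omega < psi_0(Omega_omega).
The larger ordinal is psi_0(Omega_omega) (from Pi^1_1-CA_0 (Pi-1-1 comprehension)).

psi_0(Omega_omega)


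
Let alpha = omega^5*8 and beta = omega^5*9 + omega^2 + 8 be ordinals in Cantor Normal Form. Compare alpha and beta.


Compare term by term from highest exponent:
alpha = omega^5*8
beta = omega^5*9 + omega^2 + 8
Term 1: alpha has omega^5*8, beta has omega^5*9
Term 2: alpha has omega^0*0, beta has omega^2*1
Term 3: alpha has omega^0*0, beta has omega^0*8
Result: alpha < beta

alpha < beta


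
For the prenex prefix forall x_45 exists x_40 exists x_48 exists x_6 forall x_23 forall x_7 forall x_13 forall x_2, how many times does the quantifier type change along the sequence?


Walk the prefix and count type changes:
  position 1: forall -> exists <-- alternation
  position 2: exists -> exists
  position 3: exists -> exists
  position 4: exists -> forall <-- alternation
  position 5: forall -> forall
  position 6: forall -> forall
  position 7: forall -> forall
Total alternations = 2

2


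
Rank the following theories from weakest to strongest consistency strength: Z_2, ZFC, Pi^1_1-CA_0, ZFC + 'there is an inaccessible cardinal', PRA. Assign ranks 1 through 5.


Ordering by consistency strength:
1. PRA
2. Pi^1_1-CA_0
3. Z_2
4. ZFC
5. ZFC + 'there is an inaccessible cardinal'


Z_2=3, ZFC=4, Pi^1_1-CA_0=2, ZFC + 'there is an inaccessible cardinal'=5, PRA=1


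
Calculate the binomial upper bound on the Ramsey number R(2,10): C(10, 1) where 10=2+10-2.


R(2,10) <= C(2+10-2, 2-1) = C(10, 1)
C(10, 1) = 10! / (1! * 9!)
= 10

10


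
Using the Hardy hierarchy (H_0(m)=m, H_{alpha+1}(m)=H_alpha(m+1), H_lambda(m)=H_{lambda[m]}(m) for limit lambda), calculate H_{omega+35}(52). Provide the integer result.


H_{omega+35}(52):
Unwind the 35 successor steps: H_{omega+35}(52) = H_omega(52+35) = H_omega(87).
H_omega(m) = H_m(m) = m + m = 2m.
Result = 2 * 87 = 174

174


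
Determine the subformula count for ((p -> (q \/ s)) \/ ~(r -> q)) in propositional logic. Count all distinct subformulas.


Formula: ((p -> (q \/ s)) \/ ~(r -> q))
Subformulas found:
  1. q
  2. s
  3. r
  4. p
  5. (r -> q)
  6. (q \/ s)
  7. ~(r -> q)
  8. (p -> (q \/ s))
  9. ((p -> (q \/ s)) \/ ~(r -> q))
Total distinct subformulas = 9

9


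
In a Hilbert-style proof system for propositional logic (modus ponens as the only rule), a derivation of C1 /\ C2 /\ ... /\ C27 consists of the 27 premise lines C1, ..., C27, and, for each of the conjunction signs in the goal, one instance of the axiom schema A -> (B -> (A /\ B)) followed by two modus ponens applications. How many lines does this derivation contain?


Conjoining 27 premises:
- 27 premise lines
- the goal has 26 conjunction signs; each costs 1 axiom instance + 2 MP = 3 lines: 3 * 26 = 78
Total = 27 + 78 = 105 lines.

105


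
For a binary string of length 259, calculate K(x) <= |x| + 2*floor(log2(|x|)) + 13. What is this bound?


floor(log2(259)) = 8
2 * 8 = 16
K(x) <= 259 + 16 + 13 = 288

288


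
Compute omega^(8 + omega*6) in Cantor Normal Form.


omega^(8 + omega*6):
In ordinal addition a term is absorbed by a following term of strictly larger exponent: 0 < 1, so 8 + omega*6 = omega*6.
omega raised to a CNF ordinal is a single CNF term: Result = omega^(omega*6)

omega^(omega*6)


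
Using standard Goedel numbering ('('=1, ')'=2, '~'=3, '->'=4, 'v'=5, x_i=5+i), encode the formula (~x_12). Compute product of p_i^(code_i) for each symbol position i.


Formula: (~x_12)
Symbol codes: [1, 3, 17, 2]
Primes: [2, 3, 5, 7]
p_1^1 = 2^1 = 2
p_2^3 = 3^3 = 27
p_3^17 = 5^17 = 762939453125
p_4^2 = 7^2 = 49
Product = 2018737792968750

2018737792968750


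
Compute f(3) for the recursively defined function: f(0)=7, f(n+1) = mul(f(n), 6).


f(0) = 7
f(1) = mul(f(0), 6) = mul(7, 6) = 42
f(2) = mul(f(1), 6) = mul(42, 6) = 252
f(3) = mul(f(2), 6) = mul(252, 6) = 1512


1512


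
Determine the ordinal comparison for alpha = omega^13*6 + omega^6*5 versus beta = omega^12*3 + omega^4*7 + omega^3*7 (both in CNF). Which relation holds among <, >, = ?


Compare term by term from highest exponent:
alpha = omega^13*6 + omega^6*5
beta = omega^12*3 + omega^4*7 + omega^3*7
Term 1: alpha has omega^13*6, beta has omega^12*3
Term 2: alpha has omega^6*5, beta has omega^4*7
Term 3: alpha has omega^0*0, beta has omega^3*7
Result: alpha > beta

alpha > beta


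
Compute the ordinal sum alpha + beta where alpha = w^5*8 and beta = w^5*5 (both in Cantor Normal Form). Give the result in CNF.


Ordinal addition w^5*8 + w^5*5:
Both terms have the same exponent 5.
w^e*c + w^e*d = w^e*(c+d).
Result = w^5*(8+5) = w^5*13

w^5*13


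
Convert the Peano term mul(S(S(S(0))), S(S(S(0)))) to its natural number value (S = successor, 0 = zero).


mul(S^3(0), S^3(0)):
S^3(0) = 3
S^3(0) = 3
3 * 3 = 9

9


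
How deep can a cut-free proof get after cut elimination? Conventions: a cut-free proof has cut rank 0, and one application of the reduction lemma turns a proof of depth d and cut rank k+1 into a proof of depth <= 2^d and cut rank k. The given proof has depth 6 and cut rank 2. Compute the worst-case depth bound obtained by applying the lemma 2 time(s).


Each rank reduction sends depth d to at most 2^d; cut rank r needs r reductions.
2_0(6) = 6
2_1(6) = 2^6 = 64
2_2(6) = 2^64 = 18446744073709551616
Cut-free depth bound = 18446744073709551616

18446744073709551616


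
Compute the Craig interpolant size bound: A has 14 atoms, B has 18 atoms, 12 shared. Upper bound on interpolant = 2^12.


Shared atoms = 12
Craig interpolant size bound = 2^12
= 4096

4096


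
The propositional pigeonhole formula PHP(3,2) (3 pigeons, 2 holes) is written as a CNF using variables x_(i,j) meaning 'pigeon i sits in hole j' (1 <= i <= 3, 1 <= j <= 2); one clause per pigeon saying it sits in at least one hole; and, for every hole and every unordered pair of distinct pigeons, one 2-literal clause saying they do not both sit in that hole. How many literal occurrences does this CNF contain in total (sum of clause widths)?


PHP(3,2): 3 pigeons, 2 holes, 3*2 = 6 variables.
- pigeon clauses: one per pigeon -> 3 clauses of width 2 -> 6 literals
- hole clauses: 2 holes * C(3,2) = 2 * 3 -> 6 clauses of width 2 -> 12 literals
Total literal occurrences = 6 + 12 = 18

18


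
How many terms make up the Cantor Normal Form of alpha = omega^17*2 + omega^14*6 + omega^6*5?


CNF: omega^17*2 + omega^14*6 + omega^6*5
Count the summands separated by '+':
  term 1: omega^17*2
  term 2: omega^14*6
  term 3: omega^6*5
Total terms = 3

3


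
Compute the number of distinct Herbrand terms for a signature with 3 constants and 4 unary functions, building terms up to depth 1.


Herbrand terms by depth:
Depth 0: 3 constants
Depth 1: 12 new terms (running total: 15)
Total distinct ground terms = 15

15


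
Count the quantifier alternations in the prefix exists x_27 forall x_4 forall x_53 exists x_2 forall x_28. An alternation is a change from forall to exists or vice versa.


Walk the prefix and count type changes:
  position 1: exists -> forall <-- alternation
  position 2: forall -> forall
  position 3: forall -> exists <-- alternation
  position 4: exists -> forall <-- alternation
Total alternations = 3

3


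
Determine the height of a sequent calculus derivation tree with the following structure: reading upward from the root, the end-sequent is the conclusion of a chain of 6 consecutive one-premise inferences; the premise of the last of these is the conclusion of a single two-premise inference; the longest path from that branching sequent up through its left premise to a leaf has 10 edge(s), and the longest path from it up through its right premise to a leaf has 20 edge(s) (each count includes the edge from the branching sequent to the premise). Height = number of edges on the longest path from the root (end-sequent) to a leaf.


Longest path through the left premise: 10 edges (measured from the branching sequent)
Longest path through the right premise: 20 edges
Height of the subtree rooted at the branching sequent: max(10, 20) = 20
The branching sequent sits 6 edges above the root (the chain of one-premise inferences), so height = 20 + 6 = 26

26


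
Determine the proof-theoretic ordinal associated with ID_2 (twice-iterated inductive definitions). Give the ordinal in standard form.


The proof-theoretic ordinal of ID_2 (twice-iterated inductive definitions) is a standard result in ordinal analysis.
This ordinal is the supremum of order types of primitive recursive well-orderings
that the theory can prove to be well-ordered.
For ID_2 (twice-iterated inductive definitions), the proof-theoretic ordinal is psi_0(epsilon_{Omega_2+1}).

psi_0(epsilon_{Omega_2+1})


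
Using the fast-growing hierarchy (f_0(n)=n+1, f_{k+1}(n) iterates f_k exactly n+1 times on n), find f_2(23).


f_2(23) = f_1^24(23)
f_1(m) = 2m + 1.
Iterating: f_1^k(n) = 2^k*(n+1) - 1.
f_2(23) = 2^24*(23+1) - 1 = 16777216*24 - 1 = 402653183

402653183


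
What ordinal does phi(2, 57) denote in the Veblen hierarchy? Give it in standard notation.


phi(2, 57):
phi(2, beta) = zeta_beta (the beta-th zeta number, fixed point of epsilon).
phi(2, 57) = zeta_57

zeta_57


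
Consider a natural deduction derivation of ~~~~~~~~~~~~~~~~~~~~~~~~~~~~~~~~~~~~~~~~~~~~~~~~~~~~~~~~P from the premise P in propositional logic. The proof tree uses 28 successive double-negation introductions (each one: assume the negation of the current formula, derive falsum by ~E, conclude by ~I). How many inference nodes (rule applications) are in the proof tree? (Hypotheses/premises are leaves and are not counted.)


Each double-negation introduction (from C infer ~~C) uses 2 inference nodes: one ~E (C and ~C give falsum) and one ~I (discharge ~C).
28 double negations = 28 * 2 = 56 inference nodes.

56


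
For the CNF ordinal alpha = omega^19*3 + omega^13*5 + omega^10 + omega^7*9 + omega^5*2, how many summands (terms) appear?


CNF: omega^19*3 + omega^13*5 + omega^10 + omega^7*9 + omega^5*2
Count the summands separated by '+':
  term 1: omega^19*3
  term 2: omega^13*5
  term 3: omega^10
  term 4: omega^7*9
  term 5: omega^5*2
Total terms = 5

5


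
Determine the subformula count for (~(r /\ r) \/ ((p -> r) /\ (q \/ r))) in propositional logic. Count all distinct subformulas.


Formula: (~(r /\ r) \/ ((p -> r) /\ (q \/ r)))
Subformulas found:
  1. q
  2. r
  3. p
  4. (q \/ r)
  5. (r /\ r)
  6. (p -> r)
  7. ~(r /\ r)
  8. ((p -> r) /\ (q \/ r))
  9. (~(r /\ r) \/ ((p -> r) /\ (q \/ r)))
Total distinct subformulas = 9

9


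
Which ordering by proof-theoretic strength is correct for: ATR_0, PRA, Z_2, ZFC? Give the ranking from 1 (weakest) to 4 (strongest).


Ordering by consistency strength:
1. PRA
2. ATR_0
3. Z_2
4. ZFC


ATR_0=2, PRA=1, Z_2=3, ZFC=4


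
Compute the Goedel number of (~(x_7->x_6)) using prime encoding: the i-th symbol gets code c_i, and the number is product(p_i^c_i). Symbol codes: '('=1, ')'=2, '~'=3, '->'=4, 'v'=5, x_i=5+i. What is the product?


Formula: (~(x_7->x_6))
Symbol codes: [1, 3, 1, 12, 4, 11, 2, 2]
Primes: [2, 3, 5, 7, 11, 13, 17, 19]
p_1^1 = 2^1 = 2
p_2^3 = 3^3 = 27
p_3^1 = 5^1 = 5
p_4^12 = 7^12 = 13841287201
p_5^4 = 11^4 = 14641
p_6^11 = 13^11 = 1792160394037
p_7^2 = 17^2 = 289
p_8^2 = 19^2 = 361
Product = 10230406840978089454817159614693110

10230406840978089454817159614693110


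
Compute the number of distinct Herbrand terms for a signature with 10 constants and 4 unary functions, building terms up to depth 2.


Herbrand terms by depth:
Depth 0: 10 constants
Depth 1: 40 new terms (running total: 50)
Depth 2: 160 new terms (running total: 210)
Total distinct ground terms = 210

210
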